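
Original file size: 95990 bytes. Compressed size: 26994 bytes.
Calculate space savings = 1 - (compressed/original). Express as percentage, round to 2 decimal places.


ratio = compressed/original = 26994/95990 = 0.281217
savings = 1 - ratio = 1 - 0.281217 = 0.718783
as a percentage: 0.718783 * 100 = 71.88%

Space savings = 1 - 26994/95990 = 71.88%


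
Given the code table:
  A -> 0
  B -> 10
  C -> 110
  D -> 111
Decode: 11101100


Decoding:
111 -> D
0 -> A
110 -> C
0 -> A


Result: DACA


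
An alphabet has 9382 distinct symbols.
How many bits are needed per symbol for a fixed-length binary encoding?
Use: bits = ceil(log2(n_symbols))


log2(9382) = 13.1957
Bracket: 2^13 = 8192 < 9382 <= 2^14 = 16384
So ceil(log2(9382)) = 14

bits = ceil(log2(9382)) = ceil(13.1957) = 14 bits


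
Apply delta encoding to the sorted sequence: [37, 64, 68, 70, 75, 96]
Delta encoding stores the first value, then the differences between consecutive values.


First value: 37
Deltas:
  64 - 37 = 27
  68 - 64 = 4
  70 - 68 = 2
  75 - 70 = 5
  96 - 75 = 21


Delta encoded: [37, 27, 4, 2, 5, 21]


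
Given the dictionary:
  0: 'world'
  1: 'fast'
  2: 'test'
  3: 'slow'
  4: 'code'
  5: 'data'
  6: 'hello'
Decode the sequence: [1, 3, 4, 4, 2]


Look up each index in the dictionary:
  1 -> 'fast'
  3 -> 'slow'
  4 -> 'code'
  4 -> 'code'
  2 -> 'test'

Decoded: "fast slow code code test"


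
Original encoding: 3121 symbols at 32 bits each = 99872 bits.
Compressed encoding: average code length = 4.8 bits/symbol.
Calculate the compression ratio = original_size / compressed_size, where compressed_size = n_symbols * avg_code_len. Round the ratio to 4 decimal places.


original_size = n_symbols * orig_bits = 3121 * 32 = 99872 bits
compressed_size = n_symbols * avg_code_len = 3121 * 4.8 = 14980.8 bits
ratio = original_size / compressed_size = 99872 / 14980.8 = 6.6667

Compression ratio = 6.6667


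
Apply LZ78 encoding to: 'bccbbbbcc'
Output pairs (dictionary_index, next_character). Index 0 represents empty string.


LZ78 encoding steps:
Dictionary: {0: ''}
Step 1: w='' (idx 0), next='b' -> output (0, 'b'), add 'b' as idx 1
Step 2: w='' (idx 0), next='c' -> output (0, 'c'), add 'c' as idx 2
Step 3: w='c' (idx 2), next='b' -> output (2, 'b'), add 'cb' as idx 3
Step 4: w='b' (idx 1), next='b' -> output (1, 'b'), add 'bb' as idx 4
Step 5: w='b' (idx 1), next='c' -> output (1, 'c'), add 'bc' as idx 5
Step 6: w='c' (idx 2), end of input -> output (2, '')


Encoded: [(0, 'b'), (0, 'c'), (2, 'b'), (1, 'b'), (1, 'c'), (2, '')]


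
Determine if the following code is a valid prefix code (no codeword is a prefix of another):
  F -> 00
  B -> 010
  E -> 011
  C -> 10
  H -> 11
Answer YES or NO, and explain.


Checking each pair (does one codeword prefix another?):
  F='00' vs B='010': no prefix
  F='00' vs E='011': no prefix
  F='00' vs C='10': no prefix
  F='00' vs H='11': no prefix
  B='010' vs F='00': no prefix
  B='010' vs E='011': no prefix
  B='010' vs C='10': no prefix
  B='010' vs H='11': no prefix
  E='011' vs F='00': no prefix
  E='011' vs B='010': no prefix
  E='011' vs C='10': no prefix
  E='011' vs H='11': no prefix
  C='10' vs F='00': no prefix
  C='10' vs B='010': no prefix
  C='10' vs E='011': no prefix
  C='10' vs H='11': no prefix
  H='11' vs F='00': no prefix
  H='11' vs B='010': no prefix
  H='11' vs E='011': no prefix
  H='11' vs C='10': no prefix
No violation found over all pairs.

YES -- this is a valid prefix code. No codeword is a prefix of any other codeword.


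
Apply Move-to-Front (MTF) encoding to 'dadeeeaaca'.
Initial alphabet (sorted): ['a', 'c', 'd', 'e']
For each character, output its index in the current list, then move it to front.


MTF encoding:
'd': index 2 in ['a', 'c', 'd', 'e'] -> ['d', 'a', 'c', 'e']
'a': index 1 in ['d', 'a', 'c', 'e'] -> ['a', 'd', 'c', 'e']
'd': index 1 in ['a', 'd', 'c', 'e'] -> ['d', 'a', 'c', 'e']
'e': index 3 in ['d', 'a', 'c', 'e'] -> ['e', 'd', 'a', 'c']
'e': index 0 in ['e', 'd', 'a', 'c'] -> ['e', 'd', 'a', 'c']
'e': index 0 in ['e', 'd', 'a', 'c'] -> ['e', 'd', 'a', 'c']
'a': index 2 in ['e', 'd', 'a', 'c'] -> ['a', 'e', 'd', 'c']
'a': index 0 in ['a', 'e', 'd', 'c'] -> ['a', 'e', 'd', 'c']
'c': index 3 in ['a', 'e', 'd', 'c'] -> ['c', 'a', 'e', 'd']
'a': index 1 in ['c', 'a', 'e', 'd'] -> ['a', 'c', 'e', 'd']


Output: [2, 1, 1, 3, 0, 0, 2, 0, 3, 1]


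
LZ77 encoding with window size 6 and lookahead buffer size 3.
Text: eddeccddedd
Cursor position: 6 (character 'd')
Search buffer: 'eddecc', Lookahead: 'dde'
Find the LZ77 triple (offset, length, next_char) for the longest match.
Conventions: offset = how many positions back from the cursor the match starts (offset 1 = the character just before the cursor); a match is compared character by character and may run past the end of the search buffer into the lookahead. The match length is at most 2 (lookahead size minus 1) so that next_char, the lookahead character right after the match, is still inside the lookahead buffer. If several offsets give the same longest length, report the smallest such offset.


Try each offset into the search buffer:
  offset=1 (pos 5, char 'c'): match length 0
  offset=2 (pos 4, char 'c'): match length 0
  offset=3 (pos 3, char 'e'): match length 0
  offset=4 (pos 2, char 'd'): match length 1
  offset=5 (pos 1, char 'd'): match length 2
  offset=6 (pos 0, char 'e'): match length 0
Longest match has length 2 at offset 5.
next_char = character at position 6 + 2 = 8 -> 'e'

Best match: offset=5, length=2 (matching 'dd' starting at position 1)
LZ77 triple: (5, 2, 'e')


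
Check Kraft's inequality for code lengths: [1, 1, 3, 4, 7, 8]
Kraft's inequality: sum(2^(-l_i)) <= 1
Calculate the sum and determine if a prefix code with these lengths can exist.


Sum = 2^(-1) + 2^(-1) + 2^(-3) + 2^(-4) + 2^(-7) + 2^(-8)
    = 0.5 + 0.5 + 0.125 + 0.0625 + 0.0078125 + 0.00390625
    = 307/256 = 1.19921875
Since 1.19921875 > 1, Kraft's inequality is NOT satisfied.
A prefix code with these lengths CANNOT exist.

Kraft sum = 1.19921875. Not satisfied.


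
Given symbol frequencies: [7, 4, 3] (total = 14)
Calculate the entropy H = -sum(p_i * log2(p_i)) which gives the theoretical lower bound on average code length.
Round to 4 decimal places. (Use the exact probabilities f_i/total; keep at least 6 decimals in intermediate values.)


Per-symbol terms -p_i * log2(p_i) with p_i = f_i/14:
  p = 7/14 = 0.500000: log2(p) = -1.000000, -p*log2(p) = 0.500000
  p = 4/14 = 0.285714: log2(p) = -1.807355, -p*log2(p) = 0.516387
  p = 3/14 = 0.214286: log2(p) = -2.222392, -p*log2(p) = 0.476227
H = 0.500000 + 0.516387 + 0.476227 = 1.492614

H = 1.4926 bits/symbol


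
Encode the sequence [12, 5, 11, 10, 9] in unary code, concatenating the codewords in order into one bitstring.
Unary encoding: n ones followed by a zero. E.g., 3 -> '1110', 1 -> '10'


Encode each number as n ones followed by a terminating 0:
  12 -> 1111111111110 (13 bits)
  5 -> 111110 (6 bits)
  11 -> 111111111110 (12 bits)
  10 -> 11111111110 (11 bits)
  9 -> 1111111110 (10 bits)
Total length = 13 + 6 + 12 + 11 + 10 = 52 bits.

Unary([12, 5, 11, 10, 9]) = 1111111111110111110111111111110111111111101111111110 (52 bits)


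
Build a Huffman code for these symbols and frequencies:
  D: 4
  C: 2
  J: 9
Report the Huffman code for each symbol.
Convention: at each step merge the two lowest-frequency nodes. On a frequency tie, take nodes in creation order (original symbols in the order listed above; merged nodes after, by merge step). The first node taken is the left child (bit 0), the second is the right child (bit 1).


Huffman tree construction:
Step 1: Merge C(2) + D(4) = 6
Step 2: Merge (C+D)(6) + J(9) = 15
Read each symbol's code off the tree from the root (left child = 0, right child = 1).

Codes:
  D: 01 (length 2)
  C: 00 (length 2)
  J: 1 (length 1)
Average code length: 21/15 = 1.4000 bits/symbol


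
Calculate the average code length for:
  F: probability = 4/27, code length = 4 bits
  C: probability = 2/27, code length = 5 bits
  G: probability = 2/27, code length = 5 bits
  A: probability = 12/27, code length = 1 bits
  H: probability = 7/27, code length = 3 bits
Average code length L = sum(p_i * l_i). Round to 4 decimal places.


Weighted contributions p_i * l_i:
  F: (4/27) * 4 = 16/27
  C: (2/27) * 5 = 10/27
  G: (2/27) * 5 = 10/27
  A: (12/27) * 1 = 12/27
  H: (7/27) * 3 = 21/27
Sum = (16 + 10 + 10 + 12 + 21)/27 = 69/27

L = 69/27 = 2.5556 bits/symbol


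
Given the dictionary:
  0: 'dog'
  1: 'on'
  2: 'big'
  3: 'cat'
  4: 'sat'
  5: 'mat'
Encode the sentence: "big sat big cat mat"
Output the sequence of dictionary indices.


Look up each word in the dictionary:
  'big' -> 2
  'sat' -> 4
  'big' -> 2
  'cat' -> 3
  'mat' -> 5

Encoded: [2, 4, 2, 3, 5]


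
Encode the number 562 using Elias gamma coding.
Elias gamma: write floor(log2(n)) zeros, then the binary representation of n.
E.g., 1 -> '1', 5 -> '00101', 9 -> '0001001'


num_bits = floor(log2(562)) + 1 = 10
leading_zeros = num_bits - 1 = 9
binary(562) = 1000110010

Elias gamma(562) = '000000000' + '1000110010' = 0000000001000110010 (19 bits)


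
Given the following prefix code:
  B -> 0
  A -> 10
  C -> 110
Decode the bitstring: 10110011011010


Decoding step by step:
Bits 10 -> A
Bits 110 -> C
Bits 0 -> B
Bits 110 -> C
Bits 110 -> C
Bits 10 -> A


Decoded message: ACBCCA


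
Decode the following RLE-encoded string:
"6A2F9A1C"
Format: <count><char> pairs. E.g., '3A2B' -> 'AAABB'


Expanding each <count><char> pair:
  6A -> 'AAAAAA'
  2F -> 'FF'
  9A -> 'AAAAAAAAA'
  1C -> 'C'

Decoded = AAAAAAFFAAAAAAAAAC


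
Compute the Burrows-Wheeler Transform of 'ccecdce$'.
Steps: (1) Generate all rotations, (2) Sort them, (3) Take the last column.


Rotations (sorted):
  0: $ccecdce -> last char: e
  1: ccecdce$ -> last char: $
  2: cdce$cce -> last char: e
  3: ce$ccecd -> last char: d
  4: cecdce$c -> last char: c
  5: dce$ccec -> last char: c
  6: e$ccecdc -> last char: c
  7: ecdce$cc -> last char: c


BWT = e$edcccc


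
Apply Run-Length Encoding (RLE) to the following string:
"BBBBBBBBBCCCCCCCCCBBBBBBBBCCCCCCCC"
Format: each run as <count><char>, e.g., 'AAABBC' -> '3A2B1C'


Scanning runs left to right:
  i=0: run of 'B' x 9 -> '9B'
  i=9: run of 'C' x 9 -> '9C'
  i=18: run of 'B' x 8 -> '8B'
  i=26: run of 'C' x 8 -> '8C'

RLE = 9B9C8B8C


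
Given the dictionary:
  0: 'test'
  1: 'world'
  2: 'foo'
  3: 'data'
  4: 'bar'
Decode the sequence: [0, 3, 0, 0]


Look up each index in the dictionary:
  0 -> 'test'
  3 -> 'data'
  0 -> 'test'
  0 -> 'test'

Decoded: "test data test test"


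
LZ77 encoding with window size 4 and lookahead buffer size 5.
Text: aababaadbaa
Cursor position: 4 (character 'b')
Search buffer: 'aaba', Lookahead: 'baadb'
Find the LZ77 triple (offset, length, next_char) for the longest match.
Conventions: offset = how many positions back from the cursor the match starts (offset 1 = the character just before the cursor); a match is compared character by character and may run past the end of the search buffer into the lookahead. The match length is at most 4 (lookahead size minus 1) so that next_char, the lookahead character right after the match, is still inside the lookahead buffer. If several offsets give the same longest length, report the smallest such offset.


Try each offset into the search buffer:
  offset=1 (pos 3, char 'a'): match length 0
  offset=2 (pos 2, char 'b'): match length 2
  offset=3 (pos 1, char 'a'): match length 0
  offset=4 (pos 0, char 'a'): match length 0
Longest match has length 2 at offset 2.
next_char = character at position 4 + 2 = 6 -> 'a'

Best match: offset=2, length=2 (matching 'ba' starting at position 2)
LZ77 triple: (2, 2, 'a')


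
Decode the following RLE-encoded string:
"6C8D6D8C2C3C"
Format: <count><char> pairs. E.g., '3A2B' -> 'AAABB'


Expanding each <count><char> pair:
  6C -> 'CCCCCC'
  8D -> 'DDDDDDDD'
  6D -> 'DDDDDD'
  8C -> 'CCCCCCCC'
  2C -> 'CC'
  3C -> 'CCC'

Decoded = CCCCCCDDDDDDDDDDDDDDCCCCCCCCCCCCC


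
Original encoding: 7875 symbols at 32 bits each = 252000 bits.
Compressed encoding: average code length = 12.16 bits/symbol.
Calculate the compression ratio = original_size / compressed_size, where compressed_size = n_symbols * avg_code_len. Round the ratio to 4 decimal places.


original_size = n_symbols * orig_bits = 7875 * 32 = 252000 bits
compressed_size = n_symbols * avg_code_len = 7875 * 12.16 = 95760.0 bits
ratio = original_size / compressed_size = 252000 / 95760.0 = 2.6316

Compression ratio = 2.6316


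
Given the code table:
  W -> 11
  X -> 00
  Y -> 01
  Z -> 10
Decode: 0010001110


Decoding:
00 -> X
10 -> Z
00 -> X
11 -> W
10 -> Z


Result: XZXWZ


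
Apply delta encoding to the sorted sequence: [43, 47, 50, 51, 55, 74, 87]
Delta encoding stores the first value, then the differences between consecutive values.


First value: 43
Deltas:
  47 - 43 = 4
  50 - 47 = 3
  51 - 50 = 1
  55 - 51 = 4
  74 - 55 = 19
  87 - 74 = 13


Delta encoded: [43, 4, 3, 1, 4, 19, 13]


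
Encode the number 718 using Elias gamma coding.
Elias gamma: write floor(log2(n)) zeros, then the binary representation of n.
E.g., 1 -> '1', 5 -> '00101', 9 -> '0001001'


num_bits = floor(log2(718)) + 1 = 10
leading_zeros = num_bits - 1 = 9
binary(718) = 1011001110

Elias gamma(718) = '000000000' + '1011001110' = 0000000001011001110 (19 bits)


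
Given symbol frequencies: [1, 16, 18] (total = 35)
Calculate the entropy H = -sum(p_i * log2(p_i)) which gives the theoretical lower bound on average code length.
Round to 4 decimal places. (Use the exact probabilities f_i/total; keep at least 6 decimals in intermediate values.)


Per-symbol terms -p_i * log2(p_i) with p_i = f_i/35:
  p = 1/35 = 0.028571: log2(p) = -5.129283, -p*log2(p) = 0.146551
  p = 16/35 = 0.457143: log2(p) = -1.129283, -p*log2(p) = 0.516244
  p = 18/35 = 0.514286: log2(p) = -0.959358, -p*log2(p) = 0.493384
H = 0.146551 + 0.516244 + 0.493384 = 1.156179

H = 1.1562 bits/symbol


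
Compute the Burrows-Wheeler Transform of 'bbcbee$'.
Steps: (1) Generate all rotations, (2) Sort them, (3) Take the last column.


Rotations (sorted):
  0: $bbcbee -> last char: e
  1: bbcbee$ -> last char: $
  2: bcbee$b -> last char: b
  3: bee$bbc -> last char: c
  4: cbee$bb -> last char: b
  5: e$bbcbe -> last char: e
  6: ee$bbcb -> last char: b


BWT = e$bcbeb


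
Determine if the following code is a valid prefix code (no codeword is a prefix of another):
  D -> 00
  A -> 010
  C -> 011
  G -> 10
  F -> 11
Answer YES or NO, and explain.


Checking each pair (does one codeword prefix another?):
  D='00' vs A='010': no prefix
  D='00' vs C='011': no prefix
  D='00' vs G='10': no prefix
  D='00' vs F='11': no prefix
  A='010' vs D='00': no prefix
  A='010' vs C='011': no prefix
  A='010' vs G='10': no prefix
  A='010' vs F='11': no prefix
  C='011' vs D='00': no prefix
  C='011' vs A='010': no prefix
  C='011' vs G='10': no prefix
  C='011' vs F='11': no prefix
  G='10' vs D='00': no prefix
  G='10' vs A='010': no prefix
  G='10' vs C='011': no prefix
  G='10' vs F='11': no prefix
  F='11' vs D='00': no prefix
  F='11' vs A='010': no prefix
  F='11' vs C='011': no prefix
  F='11' vs G='10': no prefix
No violation found over all pairs.

YES -- this is a valid prefix code. No codeword is a prefix of any other codeword.


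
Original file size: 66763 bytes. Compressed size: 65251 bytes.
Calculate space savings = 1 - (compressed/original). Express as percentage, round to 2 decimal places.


ratio = compressed/original = 65251/66763 = 0.977353
savings = 1 - ratio = 1 - 0.977353 = 0.022647
as a percentage: 0.022647 * 100 = 2.26%

Space savings = 1 - 65251/66763 = 2.26%


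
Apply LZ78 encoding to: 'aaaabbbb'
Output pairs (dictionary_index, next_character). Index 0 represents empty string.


LZ78 encoding steps:
Dictionary: {0: ''}
Step 1: w='' (idx 0), next='a' -> output (0, 'a'), add 'a' as idx 1
Step 2: w='a' (idx 1), next='a' -> output (1, 'a'), add 'aa' as idx 2
Step 3: w='a' (idx 1), next='b' -> output (1, 'b'), add 'ab' as idx 3
Step 4: w='' (idx 0), next='b' -> output (0, 'b'), add 'b' as idx 4
Step 5: w='b' (idx 4), next='b' -> output (4, 'b'), add 'bb' as idx 5


Encoded: [(0, 'a'), (1, 'a'), (1, 'b'), (0, 'b'), (4, 'b')]


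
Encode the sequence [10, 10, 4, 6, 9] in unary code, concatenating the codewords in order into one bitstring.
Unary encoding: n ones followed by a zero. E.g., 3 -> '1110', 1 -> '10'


Encode each number as n ones followed by a terminating 0:
  10 -> 11111111110 (11 bits)
  10 -> 11111111110 (11 bits)
  4 -> 11110 (5 bits)
  6 -> 1111110 (7 bits)
  9 -> 1111111110 (10 bits)
Total length = 11 + 11 + 5 + 7 + 10 = 44 bits.

Unary([10, 10, 4, 6, 9]) = 11111111110111111111101111011111101111111110 (44 bits)


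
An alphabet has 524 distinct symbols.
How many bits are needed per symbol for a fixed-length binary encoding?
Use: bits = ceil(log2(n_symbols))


log2(524) = 9.0334
Bracket: 2^9 = 512 < 524 <= 2^10 = 1024
So ceil(log2(524)) = 10

bits = ceil(log2(524)) = ceil(9.0334) = 10 bits


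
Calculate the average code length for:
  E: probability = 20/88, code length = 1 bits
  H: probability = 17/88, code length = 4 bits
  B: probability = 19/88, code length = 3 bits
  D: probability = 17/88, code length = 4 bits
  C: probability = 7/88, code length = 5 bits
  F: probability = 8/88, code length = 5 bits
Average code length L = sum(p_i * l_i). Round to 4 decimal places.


Weighted contributions p_i * l_i:
  E: (20/88) * 1 = 20/88
  H: (17/88) * 4 = 68/88
  B: (19/88) * 3 = 57/88
  D: (17/88) * 4 = 68/88
  C: (7/88) * 5 = 35/88
  F: (8/88) * 5 = 40/88
Sum = (20 + 68 + 57 + 68 + 35 + 40)/88 = 288/88

L = 288/88 = 3.2727 bits/symbol


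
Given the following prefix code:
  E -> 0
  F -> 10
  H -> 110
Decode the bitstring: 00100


Decoding step by step:
Bits 0 -> E
Bits 0 -> E
Bits 10 -> F
Bits 0 -> E


Decoded message: EEFE


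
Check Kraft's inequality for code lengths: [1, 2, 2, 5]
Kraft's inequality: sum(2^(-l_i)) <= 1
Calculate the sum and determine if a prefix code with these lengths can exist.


Sum = 2^(-1) + 2^(-2) + 2^(-2) + 2^(-5)
    = 0.5 + 0.25 + 0.25 + 0.03125
    = 33/32 = 1.03125
Since 1.03125 > 1, Kraft's inequality is NOT satisfied.
A prefix code with these lengths CANNOT exist.

Kraft sum = 1.03125. Not satisfied.


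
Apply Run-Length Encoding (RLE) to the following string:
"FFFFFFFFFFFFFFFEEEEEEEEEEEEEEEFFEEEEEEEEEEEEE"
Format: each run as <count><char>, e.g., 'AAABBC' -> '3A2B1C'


Scanning runs left to right:
  i=0: run of 'F' x 15 -> '15F'
  i=15: run of 'E' x 15 -> '15E'
  i=30: run of 'F' x 2 -> '2F'
  i=32: run of 'E' x 13 -> '13E'

RLE = 15F15E2F13E


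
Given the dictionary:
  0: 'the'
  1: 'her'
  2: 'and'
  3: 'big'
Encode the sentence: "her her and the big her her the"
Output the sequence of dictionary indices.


Look up each word in the dictionary:
  'her' -> 1
  'her' -> 1
  'and' -> 2
  'the' -> 0
  'big' -> 3
  'her' -> 1
  'her' -> 1
  'the' -> 0

Encoded: [1, 1, 2, 0, 3, 1, 1, 0]


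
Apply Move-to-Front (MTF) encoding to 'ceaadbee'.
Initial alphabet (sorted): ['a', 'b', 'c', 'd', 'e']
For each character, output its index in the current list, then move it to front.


MTF encoding:
'c': index 2 in ['a', 'b', 'c', 'd', 'e'] -> ['c', 'a', 'b', 'd', 'e']
'e': index 4 in ['c', 'a', 'b', 'd', 'e'] -> ['e', 'c', 'a', 'b', 'd']
'a': index 2 in ['e', 'c', 'a', 'b', 'd'] -> ['a', 'e', 'c', 'b', 'd']
'a': index 0 in ['a', 'e', 'c', 'b', 'd'] -> ['a', 'e', 'c', 'b', 'd']
'd': index 4 in ['a', 'e', 'c', 'b', 'd'] -> ['d', 'a', 'e', 'c', 'b']
'b': index 4 in ['d', 'a', 'e', 'c', 'b'] -> ['b', 'd', 'a', 'e', 'c']
'e': index 3 in ['b', 'd', 'a', 'e', 'c'] -> ['e', 'b', 'd', 'a', 'c']
'e': index 0 in ['e', 'b', 'd', 'a', 'c'] -> ['e', 'b', 'd', 'a', 'c']


Output: [2, 4, 2, 0, 4, 4, 3, 0]


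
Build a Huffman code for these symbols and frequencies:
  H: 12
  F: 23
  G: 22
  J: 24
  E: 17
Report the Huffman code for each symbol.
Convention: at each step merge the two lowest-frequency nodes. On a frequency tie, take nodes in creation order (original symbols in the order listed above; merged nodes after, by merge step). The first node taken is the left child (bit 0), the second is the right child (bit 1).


Huffman tree construction:
Step 1: Merge H(12) + E(17) = 29
Step 2: Merge G(22) + F(23) = 45
Step 3: Merge J(24) + (H+E)(29) = 53
Step 4: Merge (G+F)(45) + (J+(H+E))(53) = 98
Read each symbol's code off the tree from the root (left child = 0, right child = 1).

Codes:
  H: 110 (length 3)
  F: 01 (length 2)
  G: 00 (length 2)
  J: 10 (length 2)
  E: 111 (length 3)
Average code length: 225/98 = 2.2959 bits/symbol


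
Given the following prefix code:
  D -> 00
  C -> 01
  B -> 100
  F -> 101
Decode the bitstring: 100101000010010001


Decoding step by step:
Bits 100 -> B
Bits 101 -> F
Bits 00 -> D
Bits 00 -> D
Bits 100 -> B
Bits 100 -> B
Bits 01 -> C


Decoded message: BFDDBBC


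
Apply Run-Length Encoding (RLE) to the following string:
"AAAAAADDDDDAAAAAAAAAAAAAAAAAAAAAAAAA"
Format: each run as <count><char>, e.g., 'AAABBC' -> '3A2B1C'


Scanning runs left to right:
  i=0: run of 'A' x 6 -> '6A'
  i=6: run of 'D' x 5 -> '5D'
  i=11: run of 'A' x 25 -> '25A'

RLE = 6A5D25A


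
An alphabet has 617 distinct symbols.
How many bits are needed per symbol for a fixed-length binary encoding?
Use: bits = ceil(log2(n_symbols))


log2(617) = 9.2691
Bracket: 2^9 = 512 < 617 <= 2^10 = 1024
So ceil(log2(617)) = 10

bits = ceil(log2(617)) = ceil(9.2691) = 10 bits


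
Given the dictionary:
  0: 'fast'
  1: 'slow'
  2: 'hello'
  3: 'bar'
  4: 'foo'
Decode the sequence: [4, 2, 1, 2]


Look up each index in the dictionary:
  4 -> 'foo'
  2 -> 'hello'
  1 -> 'slow'
  2 -> 'hello'

Decoded: "foo hello slow hello"


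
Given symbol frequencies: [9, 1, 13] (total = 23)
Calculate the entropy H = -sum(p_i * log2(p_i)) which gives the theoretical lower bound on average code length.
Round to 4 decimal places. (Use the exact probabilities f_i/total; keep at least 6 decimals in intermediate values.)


Per-symbol terms -p_i * log2(p_i) with p_i = f_i/23:
  p = 9/23 = 0.391304: log2(p) = -1.353637, -p*log2(p) = 0.529684
  p = 1/23 = 0.043478: log2(p) = -4.523562, -p*log2(p) = 0.196677
  p = 13/23 = 0.565217: log2(p) = -0.823122, -p*log2(p) = 0.465243
H = 0.529684 + 0.196677 + 0.465243 = 1.191604

H = 1.1916 bits/symbol


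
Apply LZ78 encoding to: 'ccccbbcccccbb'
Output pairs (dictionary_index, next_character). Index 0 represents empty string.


LZ78 encoding steps:
Dictionary: {0: ''}
Step 1: w='' (idx 0), next='c' -> output (0, 'c'), add 'c' as idx 1
Step 2: w='c' (idx 1), next='c' -> output (1, 'c'), add 'cc' as idx 2
Step 3: w='c' (idx 1), next='b' -> output (1, 'b'), add 'cb' as idx 3
Step 4: w='' (idx 0), next='b' -> output (0, 'b'), add 'b' as idx 4
Step 5: w='cc' (idx 2), next='c' -> output (2, 'c'), add 'ccc' as idx 5
Step 6: w='cc' (idx 2), next='b' -> output (2, 'b'), add 'ccb' as idx 6
Step 7: w='b' (idx 4), end of input -> output (4, '')


Encoded: [(0, 'c'), (1, 'c'), (1, 'b'), (0, 'b'), (2, 'c'), (2, 'b'), (4, '')]


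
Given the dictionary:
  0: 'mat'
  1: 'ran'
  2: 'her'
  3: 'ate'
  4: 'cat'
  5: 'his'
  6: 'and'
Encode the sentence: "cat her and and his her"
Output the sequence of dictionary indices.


Look up each word in the dictionary:
  'cat' -> 4
  'her' -> 2
  'and' -> 6
  'and' -> 6
  'his' -> 5
  'her' -> 2

Encoded: [4, 2, 6, 6, 5, 2]


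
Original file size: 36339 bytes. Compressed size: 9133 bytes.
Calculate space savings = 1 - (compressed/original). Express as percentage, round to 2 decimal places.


ratio = compressed/original = 9133/36339 = 0.251328
savings = 1 - ratio = 1 - 0.251328 = 0.748672
as a percentage: 0.748672 * 100 = 74.87%

Space savings = 1 - 9133/36339 = 74.87%


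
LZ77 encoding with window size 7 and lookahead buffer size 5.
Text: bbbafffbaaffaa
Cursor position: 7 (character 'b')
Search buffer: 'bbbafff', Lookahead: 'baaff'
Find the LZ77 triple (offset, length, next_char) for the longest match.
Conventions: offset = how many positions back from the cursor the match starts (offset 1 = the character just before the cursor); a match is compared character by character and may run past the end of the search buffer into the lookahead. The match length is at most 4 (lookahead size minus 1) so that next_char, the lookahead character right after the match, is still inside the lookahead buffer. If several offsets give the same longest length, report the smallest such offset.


Try each offset into the search buffer:
  offset=1 (pos 6, char 'f'): match length 0
  offset=2 (pos 5, char 'f'): match length 0
  offset=3 (pos 4, char 'f'): match length 0
  offset=4 (pos 3, char 'a'): match length 0
  offset=5 (pos 2, char 'b'): match length 2
  offset=6 (pos 1, char 'b'): match length 1
  offset=7 (pos 0, char 'b'): match length 1
Longest match has length 2 at offset 5.
next_char = character at position 7 + 2 = 9 -> 'a'

Best match: offset=5, length=2 (matching 'ba' starting at position 2)
LZ77 triple: (5, 2, 'a')


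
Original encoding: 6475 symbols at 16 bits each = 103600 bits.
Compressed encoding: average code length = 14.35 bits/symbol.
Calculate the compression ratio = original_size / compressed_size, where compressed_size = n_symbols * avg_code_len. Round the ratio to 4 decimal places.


original_size = n_symbols * orig_bits = 6475 * 16 = 103600 bits
compressed_size = n_symbols * avg_code_len = 6475 * 14.35 = 92916.25 bits
ratio = original_size / compressed_size = 103600 / 92916.25 = 1.115

Compression ratio = 1.115


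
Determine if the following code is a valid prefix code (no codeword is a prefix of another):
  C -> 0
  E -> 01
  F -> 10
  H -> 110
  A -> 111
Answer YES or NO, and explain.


Checking each pair (does one codeword prefix another?):
  C='0' vs E='01': prefix -- VIOLATION

NO -- this is NOT a valid prefix code. C (0) is a prefix of E (01).


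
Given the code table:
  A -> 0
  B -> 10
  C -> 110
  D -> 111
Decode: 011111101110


Decoding:
0 -> A
111 -> D
111 -> D
0 -> A
111 -> D
0 -> A


Result: ADDADA


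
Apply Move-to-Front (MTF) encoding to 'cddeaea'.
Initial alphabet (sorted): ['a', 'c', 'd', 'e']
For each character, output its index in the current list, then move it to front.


MTF encoding:
'c': index 1 in ['a', 'c', 'd', 'e'] -> ['c', 'a', 'd', 'e']
'd': index 2 in ['c', 'a', 'd', 'e'] -> ['d', 'c', 'a', 'e']
'd': index 0 in ['d', 'c', 'a', 'e'] -> ['d', 'c', 'a', 'e']
'e': index 3 in ['d', 'c', 'a', 'e'] -> ['e', 'd', 'c', 'a']
'a': index 3 in ['e', 'd', 'c', 'a'] -> ['a', 'e', 'd', 'c']
'e': index 1 in ['a', 'e', 'd', 'c'] -> ['e', 'a', 'd', 'c']
'a': index 1 in ['e', 'a', 'd', 'c'] -> ['a', 'e', 'd', 'c']


Output: [1, 2, 0, 3, 3, 1, 1]


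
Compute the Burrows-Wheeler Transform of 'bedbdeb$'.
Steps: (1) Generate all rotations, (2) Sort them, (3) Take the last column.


Rotations (sorted):
  0: $bedbdeb -> last char: b
  1: b$bedbde -> last char: e
  2: bdeb$bed -> last char: d
  3: bedbdeb$ -> last char: $
  4: dbdeb$be -> last char: e
  5: deb$bedb -> last char: b
  6: eb$bedbd -> last char: d
  7: edbdeb$b -> last char: b


BWT = bed$ebdb


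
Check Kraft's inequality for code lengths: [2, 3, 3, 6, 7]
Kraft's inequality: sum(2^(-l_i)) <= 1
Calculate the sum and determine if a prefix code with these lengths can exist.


Sum = 2^(-2) + 2^(-3) + 2^(-3) + 2^(-6) + 2^(-7)
    = 0.25 + 0.125 + 0.125 + 0.015625 + 0.0078125
    = 67/128 = 0.5234375
Since 0.5234375 <= 1, Kraft's inequality IS satisfied.
A prefix code with these lengths CAN exist.

Kraft sum = 0.5234375. Satisfied.


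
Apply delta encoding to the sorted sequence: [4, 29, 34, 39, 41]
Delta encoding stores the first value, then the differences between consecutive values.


First value: 4
Deltas:
  29 - 4 = 25
  34 - 29 = 5
  39 - 34 = 5
  41 - 39 = 2


Delta encoded: [4, 25, 5, 5, 2]


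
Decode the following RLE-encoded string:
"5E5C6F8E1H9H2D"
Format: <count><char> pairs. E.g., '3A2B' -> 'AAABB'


Expanding each <count><char> pair:
  5E -> 'EEEEE'
  5C -> 'CCCCC'
  6F -> 'FFFFFF'
  8E -> 'EEEEEEEE'
  1H -> 'H'
  9H -> 'HHHHHHHHH'
  2D -> 'DD'

Decoded = EEEEECCCCCFFFFFFEEEEEEEEHHHHHHHHHHDD


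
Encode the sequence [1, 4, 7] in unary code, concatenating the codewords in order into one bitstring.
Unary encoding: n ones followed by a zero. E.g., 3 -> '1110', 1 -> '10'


Encode each number as n ones followed by a terminating 0:
  1 -> 10 (2 bits)
  4 -> 11110 (5 bits)
  7 -> 11111110 (8 bits)
Total length = 2 + 5 + 8 = 15 bits.

Unary([1, 4, 7]) = 101111011111110 (15 bits)


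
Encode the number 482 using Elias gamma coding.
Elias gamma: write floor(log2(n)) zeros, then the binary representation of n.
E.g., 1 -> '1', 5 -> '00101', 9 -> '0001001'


num_bits = floor(log2(482)) + 1 = 9
leading_zeros = num_bits - 1 = 8
binary(482) = 111100010

Elias gamma(482) = '00000000' + '111100010' = 00000000111100010 (17 bits)


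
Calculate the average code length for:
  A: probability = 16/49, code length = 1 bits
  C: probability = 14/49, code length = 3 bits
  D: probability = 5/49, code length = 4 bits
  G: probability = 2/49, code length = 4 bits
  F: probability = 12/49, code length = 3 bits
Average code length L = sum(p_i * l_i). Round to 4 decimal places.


Weighted contributions p_i * l_i:
  A: (16/49) * 1 = 16/49
  C: (14/49) * 3 = 42/49
  D: (5/49) * 4 = 20/49
  G: (2/49) * 4 = 8/49
  F: (12/49) * 3 = 36/49
Sum = (16 + 42 + 20 + 8 + 36)/49 = 122/49

L = 122/49 = 2.4898 bits/symbol


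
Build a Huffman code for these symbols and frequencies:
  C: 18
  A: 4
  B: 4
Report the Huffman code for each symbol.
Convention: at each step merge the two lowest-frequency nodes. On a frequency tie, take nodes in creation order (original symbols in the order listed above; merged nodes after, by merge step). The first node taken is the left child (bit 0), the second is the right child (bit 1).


Huffman tree construction:
Step 1: Merge A(4) + B(4) = 8
Step 2: Merge (A+B)(8) + C(18) = 26
Read each symbol's code off the tree from the root (left child = 0, right child = 1).

Codes:
  C: 1 (length 1)
  A: 00 (length 2)
  B: 01 (length 2)
Average code length: 34/26 = 1.3077 bits/symbol


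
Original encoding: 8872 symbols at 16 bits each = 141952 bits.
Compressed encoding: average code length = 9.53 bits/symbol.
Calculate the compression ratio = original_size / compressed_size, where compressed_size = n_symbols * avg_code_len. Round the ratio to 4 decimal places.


original_size = n_symbols * orig_bits = 8872 * 16 = 141952 bits
compressed_size = n_symbols * avg_code_len = 8872 * 9.53 = 84550.16 bits
ratio = original_size / compressed_size = 141952 / 84550.16 = 1.6789

Compression ratio = 1.6789


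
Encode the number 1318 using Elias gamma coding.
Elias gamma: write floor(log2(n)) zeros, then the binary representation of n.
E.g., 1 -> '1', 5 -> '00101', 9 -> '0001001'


num_bits = floor(log2(1318)) + 1 = 11
leading_zeros = num_bits - 1 = 10
binary(1318) = 10100100110

Elias gamma(1318) = '0000000000' + '10100100110' = 000000000010100100110 (21 bits)


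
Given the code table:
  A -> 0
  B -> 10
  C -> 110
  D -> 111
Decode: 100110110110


Decoding:
10 -> B
0 -> A
110 -> C
110 -> C
110 -> C


Result: BACCC


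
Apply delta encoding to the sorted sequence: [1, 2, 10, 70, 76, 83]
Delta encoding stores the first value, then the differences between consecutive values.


First value: 1
Deltas:
  2 - 1 = 1
  10 - 2 = 8
  70 - 10 = 60
  76 - 70 = 6
  83 - 76 = 7


Delta encoded: [1, 1, 8, 60, 6, 7]


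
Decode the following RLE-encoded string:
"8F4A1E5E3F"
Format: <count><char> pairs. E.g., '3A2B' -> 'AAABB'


Expanding each <count><char> pair:
  8F -> 'FFFFFFFF'
  4A -> 'AAAA'
  1E -> 'E'
  5E -> 'EEEEE'
  3F -> 'FFF'

Decoded = FFFFFFFFAAAAEEEEEEFFF


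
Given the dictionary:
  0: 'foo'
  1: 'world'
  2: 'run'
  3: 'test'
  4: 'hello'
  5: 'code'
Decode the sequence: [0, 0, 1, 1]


Look up each index in the dictionary:
  0 -> 'foo'
  0 -> 'foo'
  1 -> 'world'
  1 -> 'world'

Decoded: "foo foo world world"


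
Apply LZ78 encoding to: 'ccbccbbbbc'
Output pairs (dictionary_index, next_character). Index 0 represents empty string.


LZ78 encoding steps:
Dictionary: {0: ''}
Step 1: w='' (idx 0), next='c' -> output (0, 'c'), add 'c' as idx 1
Step 2: w='c' (idx 1), next='b' -> output (1, 'b'), add 'cb' as idx 2
Step 3: w='c' (idx 1), next='c' -> output (1, 'c'), add 'cc' as idx 3
Step 4: w='' (idx 0), next='b' -> output (0, 'b'), add 'b' as idx 4
Step 5: w='b' (idx 4), next='b' -> output (4, 'b'), add 'bb' as idx 5
Step 6: w='b' (idx 4), next='c' -> output (4, 'c'), add 'bc' as idx 6


Encoded: [(0, 'c'), (1, 'b'), (1, 'c'), (0, 'b'), (4, 'b'), (4, 'c')]


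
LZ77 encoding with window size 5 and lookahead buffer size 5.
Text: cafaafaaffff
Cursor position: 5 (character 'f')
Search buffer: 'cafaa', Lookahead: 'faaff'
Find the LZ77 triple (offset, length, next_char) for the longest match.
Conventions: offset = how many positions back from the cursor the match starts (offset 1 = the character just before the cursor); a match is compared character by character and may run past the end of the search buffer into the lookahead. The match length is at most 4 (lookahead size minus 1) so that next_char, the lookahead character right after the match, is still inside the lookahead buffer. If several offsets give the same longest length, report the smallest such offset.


Try each offset into the search buffer:
  offset=1 (pos 4, char 'a'): match length 0
  offset=2 (pos 3, char 'a'): match length 0
  offset=3 (pos 2, char 'f'): match length 4
  offset=4 (pos 1, char 'a'): match length 0
  offset=5 (pos 0, char 'c'): match length 0
Longest match has length 4 at offset 3.
next_char = character at position 5 + 4 = 9 -> 'f'

Best match: offset=3, length=4 (matching 'faaf' starting at position 2)
LZ77 triple: (3, 4, 'f')


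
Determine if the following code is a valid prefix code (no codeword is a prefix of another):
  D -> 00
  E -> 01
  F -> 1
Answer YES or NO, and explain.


Checking each pair (does one codeword prefix another?):
  D='00' vs E='01': no prefix
  D='00' vs F='1': no prefix
  E='01' vs D='00': no prefix
  E='01' vs F='1': no prefix
  F='1' vs D='00': no prefix
  F='1' vs E='01': no prefix
No violation found over all pairs.

YES -- this is a valid prefix code. No codeword is a prefix of any other codeword.


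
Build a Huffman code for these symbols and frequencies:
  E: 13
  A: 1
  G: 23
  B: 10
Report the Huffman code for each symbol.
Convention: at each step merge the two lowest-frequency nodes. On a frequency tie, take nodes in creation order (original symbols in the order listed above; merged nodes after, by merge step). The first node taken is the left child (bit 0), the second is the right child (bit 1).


Huffman tree construction:
Step 1: Merge A(1) + B(10) = 11
Step 2: Merge (A+B)(11) + E(13) = 24
Step 3: Merge G(23) + ((A+B)+E)(24) = 47
Read each symbol's code off the tree from the root (left child = 0, right child = 1).

Codes:
  E: 11 (length 2)
  A: 100 (length 3)
  G: 0 (length 1)
  B: 101 (length 3)
Average code length: 82/47 = 1.7447 bits/symbol


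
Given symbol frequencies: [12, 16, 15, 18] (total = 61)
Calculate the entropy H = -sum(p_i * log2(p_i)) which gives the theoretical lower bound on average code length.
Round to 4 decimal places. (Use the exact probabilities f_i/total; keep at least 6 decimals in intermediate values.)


Per-symbol terms -p_i * log2(p_i) with p_i = f_i/61:
  p = 12/61 = 0.196721: log2(p) = -2.345775, -p*log2(p) = 0.461464
  p = 16/61 = 0.262295: log2(p) = -1.930737, -p*log2(p) = 0.506423
  p = 15/61 = 0.245902: log2(p) = -2.023847, -p*log2(p) = 0.497667
  p = 18/61 = 0.295082: log2(p) = -1.760812, -p*log2(p) = 0.519584
H = 0.461464 + 0.506423 + 0.497667 + 0.519584 = 1.985138

H = 1.9851 bits/symbol


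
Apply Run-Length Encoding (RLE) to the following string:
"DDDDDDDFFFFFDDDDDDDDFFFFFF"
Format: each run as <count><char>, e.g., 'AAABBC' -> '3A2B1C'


Scanning runs left to right:
  i=0: run of 'D' x 7 -> '7D'
  i=7: run of 'F' x 5 -> '5F'
  i=12: run of 'D' x 8 -> '8D'
  i=20: run of 'F' x 6 -> '6F'

RLE = 7D5F8D6F


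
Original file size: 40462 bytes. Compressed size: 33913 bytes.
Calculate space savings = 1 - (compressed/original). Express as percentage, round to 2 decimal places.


ratio = compressed/original = 33913/40462 = 0.838144
savings = 1 - ratio = 1 - 0.838144 = 0.161856
as a percentage: 0.161856 * 100 = 16.19%

Space savings = 1 - 33913/40462 = 16.19%


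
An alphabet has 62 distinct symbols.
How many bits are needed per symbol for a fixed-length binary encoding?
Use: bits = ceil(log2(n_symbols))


log2(62) = 5.9542
Bracket: 2^5 = 32 < 62 <= 2^6 = 64
So ceil(log2(62)) = 6

bits = ceil(log2(62)) = ceil(5.9542) = 6 bits


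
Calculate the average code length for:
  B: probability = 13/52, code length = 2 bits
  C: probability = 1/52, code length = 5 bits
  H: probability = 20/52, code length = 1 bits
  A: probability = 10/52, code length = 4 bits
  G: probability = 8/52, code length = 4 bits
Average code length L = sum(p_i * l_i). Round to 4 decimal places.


Weighted contributions p_i * l_i:
  B: (13/52) * 2 = 26/52
  C: (1/52) * 5 = 5/52
  H: (20/52) * 1 = 20/52
  A: (10/52) * 4 = 40/52
  G: (8/52) * 4 = 32/52
Sum = (26 + 5 + 20 + 40 + 32)/52 = 123/52

L = 123/52 = 2.3654 bits/symbol


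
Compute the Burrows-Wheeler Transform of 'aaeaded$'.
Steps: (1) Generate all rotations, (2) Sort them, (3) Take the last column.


Rotations (sorted):
  0: $aaeaded -> last char: d
  1: aaeaded$ -> last char: $
  2: aded$aae -> last char: e
  3: aeaded$a -> last char: a
  4: d$aaeade -> last char: e
  5: ded$aaea -> last char: a
  6: eaded$aa -> last char: a
  7: ed$aaead -> last char: d


BWT = d$eaeaad


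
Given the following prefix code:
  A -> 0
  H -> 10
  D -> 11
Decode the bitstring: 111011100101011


Decoding step by step:
Bits 11 -> D
Bits 10 -> H
Bits 11 -> D
Bits 10 -> H
Bits 0 -> A
Bits 10 -> H
Bits 10 -> H
Bits 11 -> D


Decoded message: DHDHAHHD


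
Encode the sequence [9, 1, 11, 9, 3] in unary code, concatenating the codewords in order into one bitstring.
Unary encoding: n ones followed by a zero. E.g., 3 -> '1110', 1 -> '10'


Encode each number as n ones followed by a terminating 0:
  9 -> 1111111110 (10 bits)
  1 -> 10 (2 bits)
  11 -> 111111111110 (12 bits)
  9 -> 1111111110 (10 bits)
  3 -> 1110 (4 bits)
Total length = 10 + 2 + 12 + 10 + 4 = 38 bits.

Unary([9, 1, 11, 9, 3]) = 11111111101011111111111011111111101110 (38 bits)


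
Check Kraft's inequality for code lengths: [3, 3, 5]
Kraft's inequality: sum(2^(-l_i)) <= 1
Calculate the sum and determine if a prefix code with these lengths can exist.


Sum = 2^(-3) + 2^(-3) + 2^(-5)
    = 0.125 + 0.125 + 0.03125
    = 9/32 = 0.28125
Since 0.28125 <= 1, Kraft's inequality IS satisfied.
A prefix code with these lengths CAN exist.

Kraft sum = 0.28125. Satisfied.


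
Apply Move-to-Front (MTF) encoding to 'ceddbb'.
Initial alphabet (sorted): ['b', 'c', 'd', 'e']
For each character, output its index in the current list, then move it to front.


MTF encoding:
'c': index 1 in ['b', 'c', 'd', 'e'] -> ['c', 'b', 'd', 'e']
'e': index 3 in ['c', 'b', 'd', 'e'] -> ['e', 'c', 'b', 'd']
'd': index 3 in ['e', 'c', 'b', 'd'] -> ['d', 'e', 'c', 'b']
'd': index 0 in ['d', 'e', 'c', 'b'] -> ['d', 'e', 'c', 'b']
'b': index 3 in ['d', 'e', 'c', 'b'] -> ['b', 'd', 'e', 'c']
'b': index 0 in ['b', 'd', 'e', 'c'] -> ['b', 'd', 'e', 'c']


Output: [1, 3, 3, 0, 3, 0]


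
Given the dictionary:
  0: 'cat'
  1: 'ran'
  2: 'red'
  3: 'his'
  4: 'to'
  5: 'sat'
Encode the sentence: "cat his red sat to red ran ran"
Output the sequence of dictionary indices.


Look up each word in the dictionary:
  'cat' -> 0
  'his' -> 3
  'red' -> 2
  'sat' -> 5
  'to' -> 4
  'red' -> 2
  'ran' -> 1
  'ran' -> 1

Encoded: [0, 3, 2, 5, 4, 2, 1, 1]
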